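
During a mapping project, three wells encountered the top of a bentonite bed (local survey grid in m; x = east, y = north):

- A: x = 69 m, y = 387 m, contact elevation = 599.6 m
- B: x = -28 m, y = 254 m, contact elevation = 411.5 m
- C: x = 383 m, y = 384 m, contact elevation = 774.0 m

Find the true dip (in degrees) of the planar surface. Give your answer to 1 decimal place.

49.0°

Two edge vectors: A→B = (-97, -133, -188.1), A→C = (314, -3, 174.4).
Normal n = (A→B) × (A→C) = (-23759.5, -42146.6, 42053).
So ∂z/∂x = −n_x/n_z = 0.56499 and ∂z/∂y = −n_y/n_z = 1.00223.
Gradient magnitude |∇z| = √(a² + b²) = √(0.31921 + 1.00446) = 1.15051.
True dip = arctan(1.15051) = 49.0°, dipping toward SSW (azimuth ≈ 209°).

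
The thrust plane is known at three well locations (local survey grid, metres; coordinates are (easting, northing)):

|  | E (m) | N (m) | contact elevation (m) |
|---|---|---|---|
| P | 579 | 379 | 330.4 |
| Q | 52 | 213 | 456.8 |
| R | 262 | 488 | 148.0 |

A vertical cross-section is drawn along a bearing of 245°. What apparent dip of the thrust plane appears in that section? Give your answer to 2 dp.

21.16°

Two edge vectors: P→Q = (-527, -166, 126.4), P→R = (-317, 109, -182.4).
Normal n = (P→Q) × (P→R) = (16500.8, -136193.6, -110065).
So ∂z/∂E = −n_x/n_z = 0.14992 and ∂z/∂N = −n_y/n_z = −1.23739.
Unit vector along 245° is (sin 245°, cos 245°) = (-0.9063, -0.4226).
Slope in that direction = a·(-0.9063) + b·(-0.4226) = 0.38707.
Apparent dip = arctan|0.38707| = 21.16° (true dip is 51.3°, so apparent ≤ true as expected).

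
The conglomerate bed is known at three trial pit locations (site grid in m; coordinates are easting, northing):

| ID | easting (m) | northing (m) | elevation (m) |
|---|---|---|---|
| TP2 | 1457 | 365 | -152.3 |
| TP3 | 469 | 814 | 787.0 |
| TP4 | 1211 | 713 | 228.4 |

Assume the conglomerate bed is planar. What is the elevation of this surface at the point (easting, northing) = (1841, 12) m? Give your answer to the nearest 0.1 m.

-628.3 m

Let the plane be z = a·easting + b·northing + c.
TP3−TP2: −988a + 449b = 939.3;  TP4−TP2: −246a + 348b = 380.7.
Solving gives a = −0.668218, b = 0.621604.
Then c = -152.3 − a·1457 − b·365 = 594.41.
At (1841, 12): z = −1230.2 + 7.5 + 594.41 = -628.3 m.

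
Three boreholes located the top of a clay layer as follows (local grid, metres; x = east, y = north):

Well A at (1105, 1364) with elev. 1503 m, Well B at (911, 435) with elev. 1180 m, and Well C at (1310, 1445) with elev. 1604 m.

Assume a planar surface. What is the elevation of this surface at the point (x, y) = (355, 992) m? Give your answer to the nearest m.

Let the plane be z = a·x + b·y + c.
Well B−Well A: −194a − 929b = −323;  Well C−Well A: 205a + 81b = 101.
Solving gives a = 0.38726, b = 0.26682.
Then c = 1503 − a·1105 − b·1364 = 711.14.
At (355, 992): z = 137.5 + 264.7 + 711.14 = 1113.3 m.

1113 m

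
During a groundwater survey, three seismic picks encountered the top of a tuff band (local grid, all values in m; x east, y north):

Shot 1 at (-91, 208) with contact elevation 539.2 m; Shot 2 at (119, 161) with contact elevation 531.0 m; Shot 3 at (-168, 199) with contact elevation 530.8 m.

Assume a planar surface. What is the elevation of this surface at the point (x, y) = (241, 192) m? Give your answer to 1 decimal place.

551.6 m

Two edge vectors: Shot 1→Shot 2 = (210, -47, -8.2), Shot 1→Shot 3 = (-77, -9, -8.4).
Normal n = (Shot 1→Shot 2) × (Shot 1→Shot 3) = (321, 2395.4, -5509).
So ∂z/∂x = −n_x/n_z = 0.05827 and ∂z/∂y = −n_y/n_z = 0.43482.
Intercept c from Shot 1: 539.2 + 5.30 − 90.44 = 454.06.
At (241, 192): z = 14.0 + 83.5 + 454.06 = 551.6 m.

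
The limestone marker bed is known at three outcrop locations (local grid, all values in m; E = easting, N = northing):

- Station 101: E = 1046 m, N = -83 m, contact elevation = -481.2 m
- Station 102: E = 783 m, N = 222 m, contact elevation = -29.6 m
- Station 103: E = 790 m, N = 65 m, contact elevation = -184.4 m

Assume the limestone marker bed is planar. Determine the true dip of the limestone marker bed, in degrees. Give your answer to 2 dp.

48.59°

Let the plane be z = a·E + b·N + c.
Station 102−Station 101: −263a + 305b = 451.6;  Station 103−Station 101: −256a + 148b = 296.8.
Solving gives a = −0.60494, b = 0.95902.
Gradient magnitude |∇z| = √(a² + b²) = √(0.36596 + 0.91971) = 1.13387.
True dip = arctan(1.13387) = 48.59°, dipping toward SSE (azimuth ≈ 148°).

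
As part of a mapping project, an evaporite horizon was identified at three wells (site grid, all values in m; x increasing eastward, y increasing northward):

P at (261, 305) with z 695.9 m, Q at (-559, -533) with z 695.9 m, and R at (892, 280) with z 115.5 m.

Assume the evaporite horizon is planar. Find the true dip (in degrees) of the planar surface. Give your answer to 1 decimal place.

51.1°

Let the plane be z = a·x + b·y + c.
Q−P: −820a − 838b = 0;  R−P: 631a − 25b = −580.4.
Solving gives a = −0.88548, b = 0.86646.
Gradient magnitude |∇z| = √(a² + b²) = √(0.78408 + 0.75075) = 1.23888.
True dip = arctan(1.23888) = 51.1°, dipping toward SE (azimuth ≈ 134°).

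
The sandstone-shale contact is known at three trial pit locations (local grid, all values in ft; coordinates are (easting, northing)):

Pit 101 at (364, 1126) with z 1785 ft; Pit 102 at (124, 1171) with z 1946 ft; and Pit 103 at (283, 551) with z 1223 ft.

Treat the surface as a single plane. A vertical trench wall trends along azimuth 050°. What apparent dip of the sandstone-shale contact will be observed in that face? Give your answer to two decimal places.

Let the plane be z = a·E + b·N + c.
Pit 102−Pit 101: −240a + 45b = 161;  Pit 103−Pit 101: −81a − 575b = −562.
Solving gives a = −0.47503, b = 1.04431.
Unit vector along 050° is (sin 50°, cos 50°) = (0.7660, 0.6428).
Slope in that direction = a·(0.7660) + b·(0.6428) = 0.30738.
Apparent dip = arctan|0.30738| = 17.09° (true dip is 48.9°, so apparent ≤ true as expected).

17.09°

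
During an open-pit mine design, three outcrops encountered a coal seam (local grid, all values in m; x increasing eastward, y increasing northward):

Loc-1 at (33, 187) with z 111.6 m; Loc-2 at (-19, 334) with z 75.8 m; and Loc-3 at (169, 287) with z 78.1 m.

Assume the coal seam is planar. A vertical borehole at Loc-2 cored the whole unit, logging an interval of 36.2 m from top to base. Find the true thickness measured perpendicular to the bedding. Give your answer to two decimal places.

Let the plane be z = a·x + b·y + c.
Loc-2−Loc-1: −52a + 147b = −35.8;  Loc-3−Loc-1: 136a + 100b = −33.5.
Solving gives a = −0.05337, b = −0.26242.
|∇z| = √(a²+b²) = 0.26779, so dip δ = arctan(0.26779) = 14.99°.
True thickness = vertical thickness × cos δ = 36.2 × cos 14.99° = 34.97 m.

34.97 m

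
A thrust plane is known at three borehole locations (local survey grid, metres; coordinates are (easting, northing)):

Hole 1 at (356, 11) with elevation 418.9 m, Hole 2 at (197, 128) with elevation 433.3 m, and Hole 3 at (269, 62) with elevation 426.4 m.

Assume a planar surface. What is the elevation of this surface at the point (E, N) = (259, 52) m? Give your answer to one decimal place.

Let the plane be z = a·E + b·N + c.
Hole 2−Hole 1: −159a + 117b = 14.4;  Hole 3−Hole 1: −87a + 51b = 7.5.
Solving gives a = −0.06913, b = 0.02913.
Then c = 418.9 − a·356 − b·11 = 443.19.
At (259, 52): z = −17.9 + 1.5 + 443.19 = 426.8 m.

426.8 m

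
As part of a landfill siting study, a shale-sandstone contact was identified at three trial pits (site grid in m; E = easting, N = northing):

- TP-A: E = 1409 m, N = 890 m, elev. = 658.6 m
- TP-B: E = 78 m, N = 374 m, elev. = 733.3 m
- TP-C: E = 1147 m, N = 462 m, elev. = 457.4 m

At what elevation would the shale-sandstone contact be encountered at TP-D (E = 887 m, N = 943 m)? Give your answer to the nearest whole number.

Two edge vectors: TP-A→TP-B = (-1331, -516, 74.7), TP-A→TP-C = (-262, -428, -201.2).
Normal n = (TP-A→TP-B) × (TP-A→TP-C) = (135790.8, -287368.6, 434476).
So ∂z/∂E = −n_x/n_z = −0.31254 and ∂z/∂N = −n_y/n_z = 0.66141.
Intercept c from TP-A: 658.6 + 440.37 − 588.66 = 510.31.
At (887, 943): z = −277.2 + 623.7 + 510.31 = 856.8 m.

857 m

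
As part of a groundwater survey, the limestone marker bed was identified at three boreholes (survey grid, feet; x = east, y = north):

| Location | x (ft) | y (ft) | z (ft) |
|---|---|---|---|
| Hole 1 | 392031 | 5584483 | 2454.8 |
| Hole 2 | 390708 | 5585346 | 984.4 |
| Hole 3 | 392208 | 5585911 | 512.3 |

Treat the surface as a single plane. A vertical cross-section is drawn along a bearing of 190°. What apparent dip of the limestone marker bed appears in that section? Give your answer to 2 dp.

53.04°

Let the plane be z = a·x + b·y + c.
Hole 2−Hole 1: −1323a + 863b = −1470.4;  Hole 3−Hole 1: 177a + 1428b = −1942.5.
Solving gives a = 0.20732, b = −1.38599.
Unit vector along 190° is (sin 190°, cos 190°) = (-0.1736, -0.9848).
Slope in that direction = a·(-0.1736) + b·(-0.9848) = 1.32893.
Apparent dip = arctan|1.32893| = 53.04° (true dip is 54.5°, so apparent ≤ true as expected).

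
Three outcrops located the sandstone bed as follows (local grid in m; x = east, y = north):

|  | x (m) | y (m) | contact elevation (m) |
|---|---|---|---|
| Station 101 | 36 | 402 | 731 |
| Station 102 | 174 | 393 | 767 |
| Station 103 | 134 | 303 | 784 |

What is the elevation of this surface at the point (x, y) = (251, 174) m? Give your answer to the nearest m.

Let the plane be z = a·x + b·y + c.
Station 102−Station 101: 138a − 9b = 36;  Station 103−Station 101: 98a − 99b = 53.
Solving gives a = 0.24155, b = −0.29624.
Then c = 731 − a·36 − b·402 = 841.39.
At (251, 174): z = 60.6 − 51.5 + 841.39 = 850.5 m.

850 m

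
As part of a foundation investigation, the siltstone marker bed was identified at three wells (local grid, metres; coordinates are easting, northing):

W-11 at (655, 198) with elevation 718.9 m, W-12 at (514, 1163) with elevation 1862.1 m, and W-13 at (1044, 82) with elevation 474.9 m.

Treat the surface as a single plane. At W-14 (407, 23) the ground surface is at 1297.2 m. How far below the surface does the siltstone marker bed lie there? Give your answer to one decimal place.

707.2 m

Two edge vectors: W-11→W-12 = (-141, 965, 1143.2), W-11→W-13 = (389, -116, -244).
Normal n = (W-11→W-12) × (W-11→W-13) = (-102848.8, 410300.8, -359029).
So ∂z/∂easting = −n_x/n_z = −0.286464 and ∂z/∂northing = −n_y/n_z = 1.142807.
Intercept c from W-11: 718.9 + 187.63 − 226.28 = 680.26.
At (407, 23): z_contact = −116.59 + 26.28 + 680.26 = 589.95 m.
Depth below ground = 1297.2 − 589.95 = 707.2 m.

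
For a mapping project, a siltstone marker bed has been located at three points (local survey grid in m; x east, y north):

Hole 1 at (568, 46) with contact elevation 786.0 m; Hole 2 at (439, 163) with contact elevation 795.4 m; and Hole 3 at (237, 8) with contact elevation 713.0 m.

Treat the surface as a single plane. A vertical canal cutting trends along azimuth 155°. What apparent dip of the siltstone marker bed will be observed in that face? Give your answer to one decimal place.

Let the plane be z = a·x + b·y + c.
Hole 2−Hole 1: −129a + 117b = 9.4;  Hole 3−Hole 1: −331a − 38b = −73.
Solving gives a = 0.18758, b = 0.28716.
Unit vector along 155° is (sin 155°, cos 155°) = (0.4226, -0.9063).
Slope in that direction = a·(0.4226) + b·(-0.9063) = −0.18098.
Apparent dip = arctan|0.18098| = 10.3° (true dip is 18.9°, so apparent ≤ true as expected).

10.3°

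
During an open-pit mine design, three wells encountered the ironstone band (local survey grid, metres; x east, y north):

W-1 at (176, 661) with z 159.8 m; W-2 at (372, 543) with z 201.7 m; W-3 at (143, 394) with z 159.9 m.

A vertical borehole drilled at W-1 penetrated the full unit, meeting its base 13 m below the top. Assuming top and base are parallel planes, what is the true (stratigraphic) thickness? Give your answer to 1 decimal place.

12.7 m

Let the plane be z = a·x + b·y + c.
W-2−W-1: 196a − 118b = 41.9;  W-3−W-1: −33a − 267b = 0.1.
Solving gives a = 0.19876, b = −0.02494.
|∇z| = √(a²+b²) = 0.20032, so dip δ = arctan(0.20032) = 11.33°.
True thickness = vertical thickness × cos δ = 13 × cos 11.33° = 12.7 m.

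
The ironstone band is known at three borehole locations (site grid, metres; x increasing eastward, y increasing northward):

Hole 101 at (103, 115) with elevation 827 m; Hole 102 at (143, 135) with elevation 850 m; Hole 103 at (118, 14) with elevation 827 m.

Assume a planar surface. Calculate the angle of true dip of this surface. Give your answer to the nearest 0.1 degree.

28.4°

Two edge vectors: Hole 101→Hole 102 = (40, 20, 23), Hole 101→Hole 103 = (15, -101, 0).
Normal n = (Hole 101→Hole 102) × (Hole 101→Hole 103) = (2323, 345, -4340).
So ∂z/∂x = −n_x/n_z = 0.53525 and ∂z/∂y = −n_y/n_z = 0.07949.
Gradient magnitude |∇z| = √(a² + b²) = √(0.28650 + 0.00632) = 0.54112.
True dip = arctan(0.54112) = 28.4°, dipping toward W (azimuth ≈ 262°).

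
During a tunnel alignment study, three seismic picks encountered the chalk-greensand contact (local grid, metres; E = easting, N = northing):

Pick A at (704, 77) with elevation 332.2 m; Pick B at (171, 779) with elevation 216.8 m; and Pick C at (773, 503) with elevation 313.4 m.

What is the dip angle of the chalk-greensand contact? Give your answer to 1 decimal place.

8.3°

Two edge vectors: Pick A→Pick B = (-533, 702, -115.4), Pick A→Pick C = (69, 426, -18.8).
Normal n = (Pick A→Pick B) × (Pick A→Pick C) = (35962.8, -17983, -275496).
So ∂z/∂E = −n_x/n_z = 0.13054 and ∂z/∂N = −n_y/n_z = −0.06527.
Gradient magnitude |∇z| = √(a² + b²) = √(0.01704 + 0.00426) = 0.14595.
True dip = arctan(0.14595) = 8.3°, dipping toward WNW (azimuth ≈ 297°).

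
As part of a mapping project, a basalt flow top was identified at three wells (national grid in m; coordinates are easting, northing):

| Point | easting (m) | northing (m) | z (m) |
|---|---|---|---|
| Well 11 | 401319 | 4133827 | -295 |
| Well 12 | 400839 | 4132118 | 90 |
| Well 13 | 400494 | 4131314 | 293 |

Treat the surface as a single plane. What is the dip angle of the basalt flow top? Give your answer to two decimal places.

Two edge vectors: Well 11→Well 12 = (-480, -1709, 385), Well 11→Well 13 = (-825, -2513, 588).
Normal n = (Well 11→Well 12) × (Well 11→Well 13) = (-37387, -35385, -203685).
So ∂z/∂easting = −n_x/n_z = −0.18355 and ∂z/∂northing = −n_y/n_z = −0.17372.
Gradient magnitude |∇z| = √(a² + b²) = √(0.03369 + 0.03018) = 0.25273.
True dip = arctan(0.25273) = 14.18°, dipping toward NE (azimuth ≈ 047°).

14.18°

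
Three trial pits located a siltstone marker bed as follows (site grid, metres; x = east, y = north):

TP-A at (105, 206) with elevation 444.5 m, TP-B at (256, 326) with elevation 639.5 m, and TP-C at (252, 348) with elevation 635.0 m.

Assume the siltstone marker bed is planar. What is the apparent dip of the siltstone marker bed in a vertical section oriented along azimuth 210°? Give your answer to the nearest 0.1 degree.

Two edge vectors: TP-A→TP-B = (151, 120, 195), TP-A→TP-C = (147, 142, 190.5).
Normal n = (TP-A→TP-B) × (TP-A→TP-C) = (-4830, -100.5, 3802).
So ∂z/∂x = −n_x/n_z = 1.27038 and ∂z/∂y = −n_y/n_z = 0.02643.
Unit vector along 210° is (sin 210°, cos 210°) = (-0.5000, -0.8660).
Slope in that direction = a·(-0.5000) + b·(-0.8660) = −0.65808.
Apparent dip = arctan|0.65808| = 33.3° (true dip is 51.8°, so apparent ≤ true as expected).

33.3°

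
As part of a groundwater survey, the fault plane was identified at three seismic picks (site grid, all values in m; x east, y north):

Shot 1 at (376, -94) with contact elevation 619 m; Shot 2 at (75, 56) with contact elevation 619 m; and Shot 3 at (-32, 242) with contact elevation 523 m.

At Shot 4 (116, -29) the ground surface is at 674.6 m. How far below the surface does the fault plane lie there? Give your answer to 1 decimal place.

Let the plane be z = a·x + b·y + c.
Shot 2−Shot 1: −301a + 150b = 0;  Shot 3−Shot 1: −408a + 336b = −96.
Solving gives a = −0.36058, b = −0.72356.
Then c = 619 − a·376 − b·-94 = 686.56.
At (116, -29): z_contact = −41.83 + 20.98 + 686.56 = 665.72 m.
Depth below ground = 674.6 − 665.72 = 8.9 m.

8.9 m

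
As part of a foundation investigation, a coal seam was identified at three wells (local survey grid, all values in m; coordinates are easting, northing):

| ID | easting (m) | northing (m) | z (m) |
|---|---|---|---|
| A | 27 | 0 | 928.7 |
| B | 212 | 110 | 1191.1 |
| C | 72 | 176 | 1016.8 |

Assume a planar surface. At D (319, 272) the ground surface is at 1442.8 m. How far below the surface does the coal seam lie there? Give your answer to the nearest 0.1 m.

83.9 m

Let the plane be z = a·easting + b·northing + c.
B−A: 185a + 110b = 262.4;  C−A: 45a + 176b = 88.1.
Solving gives a = 1.32167, b = 0.16264.
Then c = 928.7 − a·27 − b·0 = 893.01.
At (319, 272): z_contact = 421.61 + 44.24 + 893.01 = 1358.87 m.
Depth below ground = 1442.8 − 1358.87 = 83.9 m.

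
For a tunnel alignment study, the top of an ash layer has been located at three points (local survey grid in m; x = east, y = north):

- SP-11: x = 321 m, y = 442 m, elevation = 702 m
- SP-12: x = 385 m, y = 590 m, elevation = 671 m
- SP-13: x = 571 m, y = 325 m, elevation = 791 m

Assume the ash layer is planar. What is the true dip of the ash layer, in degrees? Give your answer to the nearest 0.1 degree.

Let the plane be z = a·x + b·y + c.
SP-12−SP-11: 64a + 148b = −31;  SP-13−SP-11: 250a − 117b = 89.
Solving gives a = 0.21455, b = −0.30224.
Gradient magnitude |∇z| = √(a² + b²) = √(0.04603 + 0.09135) = 0.37065.
True dip = arctan(0.37065) = 20.3°, dipping toward NW (azimuth ≈ 325°).

20.3°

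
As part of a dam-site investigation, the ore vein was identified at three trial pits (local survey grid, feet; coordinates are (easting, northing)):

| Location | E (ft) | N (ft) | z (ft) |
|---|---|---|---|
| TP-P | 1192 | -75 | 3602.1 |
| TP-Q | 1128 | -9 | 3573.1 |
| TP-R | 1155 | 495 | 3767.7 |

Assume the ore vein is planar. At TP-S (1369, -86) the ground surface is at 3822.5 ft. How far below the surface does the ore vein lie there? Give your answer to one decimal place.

Two edge vectors: TP-P→TP-Q = (-64, 66, -29), TP-P→TP-R = (-37, 570, 165.6).
Normal n = (TP-P→TP-Q) × (TP-P→TP-R) = (27459.6, 11671.4, -34038).
So ∂z/∂E = −n_x/n_z = 0.806734 and ∂z/∂N = −n_y/n_z = 0.342893.
Intercept c from TP-P: 3602.1 − 961.63 + 25.72 = 2666.19.
At (1369, -86): z_contact = 1104.42 − 29.49 + 2666.19 = 3741.12 ft.
Depth below ground = 3822.5 − 3741.12 = 81.4 ft.

81.4 ft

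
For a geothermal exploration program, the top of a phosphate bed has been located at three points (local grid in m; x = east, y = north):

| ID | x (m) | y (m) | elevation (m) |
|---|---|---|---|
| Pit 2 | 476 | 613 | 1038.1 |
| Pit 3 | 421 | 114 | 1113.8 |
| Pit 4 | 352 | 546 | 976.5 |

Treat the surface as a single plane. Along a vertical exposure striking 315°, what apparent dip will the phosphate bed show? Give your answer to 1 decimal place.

30.6°

Two edge vectors: Pit 2→Pit 3 = (-55, -499, 75.7), Pit 2→Pit 4 = (-124, -67, -61.6).
Normal n = (Pit 2→Pit 3) × (Pit 2→Pit 4) = (35810.3, -12774.8, -58191).
So ∂z/∂x = −n_x/n_z = 0.61539 and ∂z/∂y = −n_y/n_z = −0.21953.
Unit vector along 315° is (sin 315°, cos 315°) = (-0.7071, 0.7071).
Slope in that direction = a·(-0.7071) + b·(0.7071) = −0.59038.
Apparent dip = arctan|0.59038| = 30.6° (true dip is 33.2°, so apparent ≤ true as expected).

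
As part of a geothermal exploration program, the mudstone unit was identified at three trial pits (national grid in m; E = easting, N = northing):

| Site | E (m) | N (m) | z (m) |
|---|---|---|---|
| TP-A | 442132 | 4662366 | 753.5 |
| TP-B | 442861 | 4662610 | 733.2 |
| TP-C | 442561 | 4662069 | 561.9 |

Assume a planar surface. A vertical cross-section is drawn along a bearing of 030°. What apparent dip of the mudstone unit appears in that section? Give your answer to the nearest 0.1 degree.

Let the plane be z = a·E + b·N + c.
TP-B−TP-A: 729a + 244b = −20.3;  TP-C−TP-A: 429a − 297b = −191.6.
Solving gives a = −0.16433, b = 0.40776.
Unit vector along 030° is (sin 30°, cos 30°) = (0.5000, 0.8660).
Slope in that direction = a·(0.5000) + b·(0.8660) = 0.27097.
Apparent dip = arctan|0.27097| = 15.2° (true dip is 23.7°, so apparent ≤ true as expected).

15.2°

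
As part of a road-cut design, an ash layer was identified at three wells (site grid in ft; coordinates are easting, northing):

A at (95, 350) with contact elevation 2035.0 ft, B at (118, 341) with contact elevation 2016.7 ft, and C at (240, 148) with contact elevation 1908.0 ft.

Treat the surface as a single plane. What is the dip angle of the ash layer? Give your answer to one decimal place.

Let the plane be z = a·easting + b·northing + c.
B−A: 23a − 9b = −18.3;  C−A: 145a − 202b = −127.
Solving gives a = −0.76432, b = 0.08007.
Gradient magnitude |∇z| = √(a² + b²) = √(0.58419 + 0.00641) = 0.76850.
True dip = arctan(0.76850) = 37.5°, dipping toward E (azimuth ≈ 096°).

37.5°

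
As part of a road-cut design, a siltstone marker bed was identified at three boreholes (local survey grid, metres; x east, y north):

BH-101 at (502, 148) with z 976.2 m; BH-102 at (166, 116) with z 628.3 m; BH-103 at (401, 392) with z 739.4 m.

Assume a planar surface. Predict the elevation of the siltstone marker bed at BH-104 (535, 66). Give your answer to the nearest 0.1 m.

Let the plane be z = a·x + b·y + c.
BH-102−BH-101: −336a − 32b = −347.9;  BH-103−BH-101: −101a + 244b = −236.8.
Solving gives a = 1.08507, b = −0.52134.
Then c = 976.2 − a·502 − b·148 = 508.65.
At (535, 66): z = 580.5 − 34.4 + 508.65 = 1054.8 m.

1054.8 m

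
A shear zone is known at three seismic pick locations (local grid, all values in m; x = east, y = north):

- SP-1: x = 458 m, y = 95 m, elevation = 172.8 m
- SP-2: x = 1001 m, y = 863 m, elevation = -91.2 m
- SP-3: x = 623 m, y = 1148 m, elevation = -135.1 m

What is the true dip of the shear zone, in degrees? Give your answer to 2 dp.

16.33°

Two edge vectors: SP-1→SP-2 = (543, 768, -264), SP-1→SP-3 = (165, 1053, -307.9).
Normal n = (SP-1→SP-2) × (SP-1→SP-3) = (41524.8, 123629.7, 445059).
So ∂z/∂x = −n_x/n_z = −0.09330 and ∂z/∂y = −n_y/n_z = −0.27778.
Gradient magnitude |∇z| = √(a² + b²) = √(0.00871 + 0.07716) = 0.29303.
True dip = arctan(0.29303) = 16.33°, dipping toward NNE (azimuth ≈ 019°).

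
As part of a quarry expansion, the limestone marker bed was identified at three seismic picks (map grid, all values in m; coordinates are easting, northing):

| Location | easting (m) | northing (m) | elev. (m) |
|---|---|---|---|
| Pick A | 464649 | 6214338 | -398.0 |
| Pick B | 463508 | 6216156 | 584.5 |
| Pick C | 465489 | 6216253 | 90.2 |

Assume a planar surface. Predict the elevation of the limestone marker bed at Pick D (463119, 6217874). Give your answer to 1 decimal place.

1328.4 m

Two edge vectors: Pick A→Pick B = (-1141, 1818, 982.5), Pick A→Pick C = (840, 1915, 488.2).
Normal n = (Pick A→Pick B) × (Pick A→Pick C) = (-993939.9, 1382336.2, -3712135).
So ∂z/∂easting = −n_x/n_z = −0.267754244 and ∂z/∂northing = −n_y/n_z = 0.372383063.
Intercept c from Pick A: -398 + 124411.74 − 2314114.22 = −2190100.47.
At (463119, 6217874): z = −124002.1 + 2315431.0 − 2190100.47 = 1328.4 m.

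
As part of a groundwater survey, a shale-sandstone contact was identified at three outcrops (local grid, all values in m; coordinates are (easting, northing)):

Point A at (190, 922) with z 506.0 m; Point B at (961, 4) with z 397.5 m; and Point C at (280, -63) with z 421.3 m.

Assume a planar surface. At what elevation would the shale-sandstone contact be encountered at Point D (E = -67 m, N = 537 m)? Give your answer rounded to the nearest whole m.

Let the plane be z = a·E + b·N + c.
Point B−Point A: 771a − 918b = −108.5;  Point C−Point A: 90a − 985b = −84.7.
Solving gives a = −0.04302, b = 0.08206.
Then c = 506 − a·190 − b·922 = 438.52.
At (-67, 537): z = 2.9 + 44.1 + 438.52 = 485.5 m.

485 m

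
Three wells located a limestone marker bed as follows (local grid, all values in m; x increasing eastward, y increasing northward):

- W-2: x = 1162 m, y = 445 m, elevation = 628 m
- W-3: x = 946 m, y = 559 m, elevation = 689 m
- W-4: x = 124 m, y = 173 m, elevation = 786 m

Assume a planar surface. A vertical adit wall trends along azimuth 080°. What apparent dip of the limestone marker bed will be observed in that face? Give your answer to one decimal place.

Let the plane be z = a·x + b·y + c.
W-3−W-2: −216a + 114b = 61;  W-4−W-2: −1038a − 272b = 158.
Solving gives a = −0.19541, b = 0.16484.
Unit vector along 080° is (sin 80°, cos 80°) = (0.9848, 0.1736).
Slope in that direction = a·(0.9848) + b·(0.1736) = −0.16382.
Apparent dip = arctan|0.16382| = 9.3° (true dip is 14.3°, so apparent ≤ true as expected).

9.3°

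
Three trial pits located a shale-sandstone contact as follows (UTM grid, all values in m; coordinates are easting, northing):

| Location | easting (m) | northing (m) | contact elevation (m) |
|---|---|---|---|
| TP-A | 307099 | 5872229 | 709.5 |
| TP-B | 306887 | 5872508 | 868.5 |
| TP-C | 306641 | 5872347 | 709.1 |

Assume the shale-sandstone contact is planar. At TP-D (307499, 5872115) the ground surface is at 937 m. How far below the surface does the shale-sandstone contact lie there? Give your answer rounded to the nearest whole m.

235 m

Two edge vectors: TP-A→TP-B = (-212, 279, 159), TP-A→TP-C = (-458, 118, -0.4).
Normal n = (TP-A→TP-B) × (TP-A→TP-C) = (-18873.6, -72906.8, 102766).
So ∂z/∂easting = −n_x/n_z = 0.18365607 and ∂z/∂northing = −n_y/n_z = 0.70944476.
Intercept c from TP-A: 709.5 − 56400.60 − 4166022.08 = −4221713.18.
At (307499, 5872115): z_contact = 56474.1 + 4165941.2 − 4221713.18 = 702.1 m.
Depth below ground = 937 − 702.1 = 235 m.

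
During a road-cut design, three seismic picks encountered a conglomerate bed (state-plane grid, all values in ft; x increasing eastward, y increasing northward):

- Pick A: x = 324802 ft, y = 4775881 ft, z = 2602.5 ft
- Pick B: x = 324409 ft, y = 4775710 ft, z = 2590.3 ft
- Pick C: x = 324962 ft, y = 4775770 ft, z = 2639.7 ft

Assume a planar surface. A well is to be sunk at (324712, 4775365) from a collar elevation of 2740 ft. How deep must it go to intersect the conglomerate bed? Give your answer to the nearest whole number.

Two edge vectors: Pick A→Pick B = (-393, -171, -12.2), Pick A→Pick C = (160, -111, 37.2).
Normal n = (Pick A→Pick B) × (Pick A→Pick C) = (-7715.4, 12667.6, 70983).
So ∂z/∂x = −n_x/n_z = 0.10869363 and ∂z/∂y = −n_y/n_z = −0.17845963.
Intercept c from Pick A: 2602.5 − 35303.91 + 852301.96 = 819600.55.
At (324712, 4775365): z_contact = 35294.1 − 852209.9 + 819600.55 = 2684.8 ft.
Depth below ground = 2740 − 2684.8 = 55 ft.

55 ft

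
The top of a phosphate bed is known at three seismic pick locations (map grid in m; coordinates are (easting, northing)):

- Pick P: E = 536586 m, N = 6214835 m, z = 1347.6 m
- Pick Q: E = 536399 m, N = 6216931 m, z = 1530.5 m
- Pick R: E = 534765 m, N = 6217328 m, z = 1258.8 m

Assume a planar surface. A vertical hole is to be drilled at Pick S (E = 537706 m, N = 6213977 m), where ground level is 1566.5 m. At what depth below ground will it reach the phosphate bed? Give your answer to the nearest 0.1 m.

93.8 m

Two edge vectors: Pick P→Pick Q = (-187, 2096, 182.9), Pick P→Pick R = (-1821, 2493, -88.8).
Normal n = (Pick P→Pick Q) × (Pick P→Pick R) = (-642094.5, -349666.5, 3350625).
So ∂z/∂E = −n_x/n_z = 0.191634247 and ∂z/∂N = −n_y/n_z = 0.104358590.
Intercept c from Pick P: 1347.6 − 102828.25 − 648571.42 = −750052.07.
At (537706, 6213977): z_contact = 103042.88 + 648481.88 − 750052.07 = 1472.69 m.
Depth below ground = 1566.5 − 1472.69 = 93.8 m.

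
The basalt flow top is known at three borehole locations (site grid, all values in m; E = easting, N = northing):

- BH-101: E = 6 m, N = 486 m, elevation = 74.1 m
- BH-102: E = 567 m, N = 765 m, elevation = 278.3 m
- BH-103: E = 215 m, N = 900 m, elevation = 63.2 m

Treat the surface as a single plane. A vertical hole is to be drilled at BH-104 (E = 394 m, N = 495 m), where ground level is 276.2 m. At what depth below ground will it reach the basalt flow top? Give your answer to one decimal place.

9.3 m

Let the plane be z = a·E + b·N + c.
BH-102−BH-101: 561a + 279b = 204.2;  BH-103−BH-101: 209a + 414b = −10.9.
Solving gives a = 0.50350, b = −0.28051.
Then c = 74.1 − a·6 − b·486 = 207.41.
At (394, 495): z_contact = 198.38 − 138.85 + 207.41 = 266.93 m.
Depth below ground = 276.2 − 266.93 = 9.3 m.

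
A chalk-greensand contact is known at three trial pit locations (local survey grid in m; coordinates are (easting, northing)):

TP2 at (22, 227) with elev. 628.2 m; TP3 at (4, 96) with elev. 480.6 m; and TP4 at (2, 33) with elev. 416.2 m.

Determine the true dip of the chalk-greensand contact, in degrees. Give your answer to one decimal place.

Let the plane be z = a·E + b·N + c.
TP3−TP2: −18a − 131b = −147.6;  TP4−TP2: −20a − 194b = −212.
Solving gives a = 0.98899, b = 0.99083.
Gradient magnitude |∇z| = √(a² + b²) = √(0.97810 + 0.98174) = 1.39994.
True dip = arctan(1.39994) = 54.5°, dipping toward SW (azimuth ≈ 225°).

54.5°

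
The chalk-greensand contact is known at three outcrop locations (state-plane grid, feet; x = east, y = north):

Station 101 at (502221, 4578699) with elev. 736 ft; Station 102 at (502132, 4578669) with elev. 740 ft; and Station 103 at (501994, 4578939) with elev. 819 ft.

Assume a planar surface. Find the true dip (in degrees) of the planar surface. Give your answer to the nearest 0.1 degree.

14.6°

Two edge vectors: Station 101→Station 102 = (-89, -30, 4), Station 101→Station 103 = (-227, 240, 83).
Normal n = (Station 101→Station 102) × (Station 101→Station 103) = (-3450, 6479, -28170).
So ∂z/∂x = −n_x/n_z = −0.12247 and ∂z/∂y = −n_y/n_z = 0.23000.
Gradient magnitude |∇z| = √(a² + b²) = √(0.01500 + 0.05290) = 0.26057.
True dip = arctan(0.26057) = 14.6°, dipping toward SSE (azimuth ≈ 152°).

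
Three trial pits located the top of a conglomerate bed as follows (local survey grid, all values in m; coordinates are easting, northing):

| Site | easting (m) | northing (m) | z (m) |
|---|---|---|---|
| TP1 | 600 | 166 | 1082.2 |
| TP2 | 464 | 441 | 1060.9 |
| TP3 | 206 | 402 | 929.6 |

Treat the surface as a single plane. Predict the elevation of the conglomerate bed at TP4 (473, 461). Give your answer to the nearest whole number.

Two edge vectors: TP1→TP2 = (-136, 275, -21.3), TP1→TP3 = (-394, 236, -152.6).
Normal n = (TP1→TP2) × (TP1→TP3) = (-36938.2, -12361.4, 76254).
So ∂z/∂easting = −n_x/n_z = 0.48441 and ∂z/∂northing = −n_y/n_z = 0.16211.
Intercept c from TP1: 1082.2 − 290.65 − 26.91 = 764.64.
At (473, 461): z = 229.1 + 74.7 + 764.64 = 1068.5 m.

1069 m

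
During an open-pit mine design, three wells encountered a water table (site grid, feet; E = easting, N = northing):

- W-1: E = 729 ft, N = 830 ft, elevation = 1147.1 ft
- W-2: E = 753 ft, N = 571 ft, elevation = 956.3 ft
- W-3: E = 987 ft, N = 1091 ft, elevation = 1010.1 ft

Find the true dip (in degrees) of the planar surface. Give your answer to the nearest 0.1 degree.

Two edge vectors: W-1→W-2 = (24, -259, -190.8), W-1→W-3 = (258, 261, -137).
Normal n = (W-1→W-2) × (W-1→W-3) = (85281.8, -45938.4, 73086).
So ∂z/∂E = −n_x/n_z = −1.16687 and ∂z/∂N = −n_y/n_z = 0.62855.
Gradient magnitude |∇z| = √(a² + b²) = √(1.36158 + 0.39508) = 1.32539.
True dip = arctan(1.32539) = 53.0°, dipping toward ESE (azimuth ≈ 118°).

53.0°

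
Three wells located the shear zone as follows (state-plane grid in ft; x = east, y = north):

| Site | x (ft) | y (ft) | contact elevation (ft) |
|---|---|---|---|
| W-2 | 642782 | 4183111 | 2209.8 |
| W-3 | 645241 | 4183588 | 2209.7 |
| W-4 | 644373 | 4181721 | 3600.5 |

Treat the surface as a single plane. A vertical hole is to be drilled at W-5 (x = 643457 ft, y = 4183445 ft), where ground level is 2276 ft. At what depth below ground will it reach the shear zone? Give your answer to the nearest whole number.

Let the plane be z = a·x + b·y + c.
W-3−W-2: 2459a + 477b = −0.1;  W-4−W-2: 1591a − 1390b = 1390.7.
Solving gives a = 0.15878336, b = −0.81875948.
Then c = 2209.8 − a·642782 − b·4183111 = 3325108.51.
At (643457, 4183445): z_contact = 102170.3 − 3425235.3 + 3325108.51 = 2043.5 ft.
Depth below ground = 2276 − 2043.5 = 232 ft.

232 ft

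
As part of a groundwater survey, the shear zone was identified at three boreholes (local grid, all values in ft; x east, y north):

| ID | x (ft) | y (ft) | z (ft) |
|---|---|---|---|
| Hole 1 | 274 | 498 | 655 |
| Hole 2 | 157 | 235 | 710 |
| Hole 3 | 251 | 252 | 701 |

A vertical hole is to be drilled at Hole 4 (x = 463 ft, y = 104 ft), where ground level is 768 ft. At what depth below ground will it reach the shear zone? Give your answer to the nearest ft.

54 ft

Two edge vectors: Hole 1→Hole 2 = (-117, -263, 55), Hole 1→Hole 3 = (-23, -246, 46).
Normal n = (Hole 1→Hole 2) × (Hole 1→Hole 3) = (1432, 4117, 22733).
So ∂z/∂x = −n_x/n_z = −0.06299 and ∂z/∂y = −n_y/n_z = −0.18110.
Intercept c from Hole 1: 655 + 17.26 + 90.19 = 762.45.
At (463, 104): z_contact = −29.2 − 18.8 + 762.45 = 714.4 ft.
Depth below ground = 768 − 714.4 = 54 ft.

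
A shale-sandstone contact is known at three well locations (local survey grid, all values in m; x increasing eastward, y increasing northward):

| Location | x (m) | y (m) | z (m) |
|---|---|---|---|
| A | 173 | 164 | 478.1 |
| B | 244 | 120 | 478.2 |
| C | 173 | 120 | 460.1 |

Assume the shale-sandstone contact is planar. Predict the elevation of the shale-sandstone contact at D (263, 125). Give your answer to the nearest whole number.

485 m

Two edge vectors: A→B = (71, -44, 0.1), A→C = (0, -44, -18).
Normal n = (A→B) × (A→C) = (796.4, 1278, -3124).
So ∂z/∂x = −n_x/n_z = 0.25493 and ∂z/∂y = −n_y/n_z = 0.40909.
Intercept c from A: 478.1 − 44.10 − 67.09 = 366.91.
At (263, 125): z = 67.0 + 51.1 + 366.91 = 485.1 m.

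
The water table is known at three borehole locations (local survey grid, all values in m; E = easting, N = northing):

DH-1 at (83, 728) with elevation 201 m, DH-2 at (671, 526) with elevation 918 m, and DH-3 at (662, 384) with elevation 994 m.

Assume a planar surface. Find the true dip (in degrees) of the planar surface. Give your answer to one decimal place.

49.7°

Let the plane be z = a·E + b·N + c.
DH-2−DH-1: 588a − 202b = 717;  DH-3−DH-1: 579a − 344b = 793.
Solving gives a = 1.01346, b = −0.59944.
Gradient magnitude |∇z| = √(a² + b²) = √(1.02709 + 0.35933) = 1.17747.
True dip = arctan(1.17747) = 49.7°, dipping toward WNW (azimuth ≈ 301°).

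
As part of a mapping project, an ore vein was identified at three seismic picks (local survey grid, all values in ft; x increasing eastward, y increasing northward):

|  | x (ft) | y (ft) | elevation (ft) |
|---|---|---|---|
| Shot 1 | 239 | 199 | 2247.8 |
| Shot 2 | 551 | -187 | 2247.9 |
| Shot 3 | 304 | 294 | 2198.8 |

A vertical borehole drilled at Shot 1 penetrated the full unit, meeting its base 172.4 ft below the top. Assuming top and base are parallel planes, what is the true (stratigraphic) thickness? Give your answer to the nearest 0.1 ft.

157.5 ft

Two edge vectors: Shot 1→Shot 2 = (312, -386, 0.1), Shot 1→Shot 3 = (65, 95, -49).
Normal n = (Shot 1→Shot 2) × (Shot 1→Shot 3) = (18904.5, 15294.5, 54730).
So ∂z/∂x = −n_x/n_z = −0.34541 and ∂z/∂y = −n_y/n_z = −0.27945.
|∇z| = √(a²+b²) = 0.44430, so dip δ = arctan(0.44430) = 23.96°.
True thickness = vertical thickness × cos δ = 172.4 × cos 23.96° = 157.5 ft.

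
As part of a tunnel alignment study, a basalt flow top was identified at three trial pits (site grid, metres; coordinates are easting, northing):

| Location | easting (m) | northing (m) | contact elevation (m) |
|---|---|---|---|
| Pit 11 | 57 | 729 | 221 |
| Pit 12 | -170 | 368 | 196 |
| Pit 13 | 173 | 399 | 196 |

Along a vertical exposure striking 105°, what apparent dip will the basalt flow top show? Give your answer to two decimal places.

Let the plane be z = a·easting + b·northing + c.
Pit 12−Pit 11: −227a − 361b = −25;  Pit 13−Pit 11: 116a − 330b = −25.
Solving gives a = −0.00664, b = 0.07342.
Unit vector along 105° is (sin 105°, cos 105°) = (0.9659, -0.2588).
Slope in that direction = a·(0.9659) + b·(-0.2588) = −0.02541.
Apparent dip = arctan|0.02541| = 1.46° (true dip is 4.2°, so apparent ≤ true as expected).

1.46°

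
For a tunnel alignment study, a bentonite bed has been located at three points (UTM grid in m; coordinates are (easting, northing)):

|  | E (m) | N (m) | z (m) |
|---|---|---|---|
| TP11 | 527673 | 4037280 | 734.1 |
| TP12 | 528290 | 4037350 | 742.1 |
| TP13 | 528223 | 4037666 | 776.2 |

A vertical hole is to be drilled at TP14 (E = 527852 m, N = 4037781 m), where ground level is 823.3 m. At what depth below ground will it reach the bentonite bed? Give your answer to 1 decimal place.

Let the plane be z = a·E + b·N + c.
TP12−TP11: 617a + 70b = 8;  TP13−TP11: 550a + 386b = 42.1.
Solving gives a = 0.000706193, b = 0.108061123.
Then c = 734.1 − a·527673 − b·4037280 = −435911.55.
At (527852, 4037781): z_contact = 372.77 + 436327.15 − 435911.55 = 788.37 m.
Depth below ground = 823.3 − 788.37 = 34.9 m.

34.9 m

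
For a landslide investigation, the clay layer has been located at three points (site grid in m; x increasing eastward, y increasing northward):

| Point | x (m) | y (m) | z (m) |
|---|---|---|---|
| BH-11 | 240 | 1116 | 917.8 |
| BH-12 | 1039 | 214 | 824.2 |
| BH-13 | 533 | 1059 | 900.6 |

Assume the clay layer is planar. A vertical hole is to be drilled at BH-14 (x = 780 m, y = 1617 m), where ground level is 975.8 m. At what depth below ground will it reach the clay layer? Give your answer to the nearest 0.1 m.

51.8 m

Let the plane be z = a·x + b·y + c.
BH-12−BH-11: 799a − 902b = −93.6;  BH-13−BH-11: 293a − 57b = −17.2.
Solving gives a = −0.046535, b = 0.062548.
Then c = 917.8 − a·240 − b·1116 = 859.16.
At (780, 1617): z_contact = −36.30 + 101.14 + 859.16 = 924.01 m.
Depth below ground = 975.8 − 924.01 = 51.8 m.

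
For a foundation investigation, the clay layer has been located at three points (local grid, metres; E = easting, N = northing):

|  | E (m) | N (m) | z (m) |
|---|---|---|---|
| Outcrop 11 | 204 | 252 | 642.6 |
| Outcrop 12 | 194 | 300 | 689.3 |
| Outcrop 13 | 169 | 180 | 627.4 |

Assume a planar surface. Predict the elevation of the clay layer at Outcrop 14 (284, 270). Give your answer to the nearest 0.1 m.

568.2 m

Let the plane be z = a·E + b·N + c.
Outcrop 12−Outcrop 11: −10a + 48b = 46.7;  Outcrop 13−Outcrop 11: −35a − 72b = −15.2.
Solving gives a = −1.09700, b = 0.74437.
Then c = 642.6 − a·204 − b·252 = 678.81.
At (284, 270): z = −311.5 + 201.0 + 678.81 = 568.2 m.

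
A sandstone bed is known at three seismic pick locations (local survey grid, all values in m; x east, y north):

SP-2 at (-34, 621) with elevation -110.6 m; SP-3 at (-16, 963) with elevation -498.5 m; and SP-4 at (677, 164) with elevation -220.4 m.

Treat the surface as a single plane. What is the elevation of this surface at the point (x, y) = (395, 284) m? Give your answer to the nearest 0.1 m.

Let the plane be z = a·x + b·y + c.
SP-3−SP-2: 18a + 342b = −387.9;  SP-4−SP-2: 711a − 457b = −109.8.
Solving gives a = −0.85454, b = −1.08923.
Then c = -110.6 − a·-34 − b·621 = 536.76.
At (395, 284): z = −337.5 − 309.3 + 536.76 = -110.1 m.

-110.1 m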